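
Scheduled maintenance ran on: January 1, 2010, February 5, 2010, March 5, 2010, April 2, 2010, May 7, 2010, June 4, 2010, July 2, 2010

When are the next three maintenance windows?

All dates are Fridays, 35, 28, 28, 35, 28, 28 days apart.
Specifically, the 1st Friday of each month.
August 2010 — 1st Friday is August 6, 2010.
September 2010 — 1st Friday is September 3, 2010.
October 2010 — 1st Friday is October 1, 2010.

August 6, 2010; September 3, 2010; October 1, 2010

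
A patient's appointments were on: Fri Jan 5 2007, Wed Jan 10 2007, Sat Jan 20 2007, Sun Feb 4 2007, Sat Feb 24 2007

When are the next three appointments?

Wed Mar 21 2007, Fri Apr 20 2007, Fri May 25 2007

Gaps: 5, 10, 15, 20 days — each gap is 5 larger than the previous one.
Next gap: 25 days. Sat Feb 24 2007 + 25 days = Wed Mar 21 2007.
Next gap: 30 days. Wed Mar 21 2007 + 30 days = Fri Apr 20 2007.
Next gap: 35 days. Fri Apr 20 2007 + 35 days = Fri May 25 2007.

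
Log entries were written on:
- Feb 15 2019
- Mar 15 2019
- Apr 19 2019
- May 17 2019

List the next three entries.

Gaps: 28, 35, 28 days — a mix of 28 and 35. Every date is a Friday.
Each is the 3rd Friday of its month.
3rd Friday of June 2019: Jun 21 2019.
July 2019 — 3rd Friday is Jul 19 2019.
August 2019 — 3rd Friday is Aug 16 2019.

Jun 21 2019, Jul 19 2019, Aug 16 2019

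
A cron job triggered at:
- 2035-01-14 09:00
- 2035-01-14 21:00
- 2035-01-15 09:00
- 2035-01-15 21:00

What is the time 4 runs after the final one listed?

2035-01-17 21:00

The interval is a steady 12 hours (12, 12, 12).
2035-01-15 21:00 + 12 h = 2035-01-16 09:00.
2035-01-16 09:00 + 12 h = 2035-01-16 21:00.
2035-01-16 21:00 + 12 h = 2035-01-17 09:00.
2035-01-17 09:00 + 12 h = 2035-01-17 21:00.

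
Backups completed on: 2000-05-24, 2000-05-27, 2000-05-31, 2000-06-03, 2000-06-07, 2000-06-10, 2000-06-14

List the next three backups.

2000-06-17, 2000-06-21, 2000-06-24

The gap pattern 3, 4, 3, 4, 3, 4 repeats every 2 events.
These are the Wednesdays and Saturdays of each week.
Next Saturday: 2000-06-17.
Next Wednesday: 2000-06-21.
The following Saturday is 2000-06-24.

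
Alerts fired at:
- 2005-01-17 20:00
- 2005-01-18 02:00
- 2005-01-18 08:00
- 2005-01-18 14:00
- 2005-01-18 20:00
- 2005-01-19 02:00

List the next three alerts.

Gaps: 6, 6, 6, 6, 6 hours — each event is 6 hours after the previous one.
2005-01-19 02:00 + 6 h = 2005-01-19 08:00.
2005-01-19 08:00 + 6 h = 2005-01-19 14:00.
2005-01-19 14:00 + 6 h = 2005-01-19 20:00.

2005-01-19 08:00, 2005-01-19 14:00, 2005-01-19 20:00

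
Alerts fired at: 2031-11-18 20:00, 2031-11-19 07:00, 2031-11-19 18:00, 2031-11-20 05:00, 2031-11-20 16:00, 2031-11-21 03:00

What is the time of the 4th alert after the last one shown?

2031-11-22 23:00

Spacing: 11, 11, 11, 11, 11 h — constant 11 h.
2031-11-21 03:00 + 11 h = 2031-11-21 14:00.
2031-11-21 14:00 + 11 h = 2031-11-22 01:00.
2031-11-22 01:00 + 11 h = 2031-11-22 12:00.
2031-11-22 12:00 + 11 h = 2031-11-22 23:00.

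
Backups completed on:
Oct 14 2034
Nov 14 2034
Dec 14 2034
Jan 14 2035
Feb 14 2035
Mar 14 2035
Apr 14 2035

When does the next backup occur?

May 14 2035

Each date is the 14th; the gaps (31, 30, 31, 31, 28, 31) track the month lengths.
The rule is the 14th of each month.
May 2035: May 14 2035.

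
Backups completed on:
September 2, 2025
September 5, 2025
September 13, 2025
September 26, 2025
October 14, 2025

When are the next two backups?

Intervals are 3, 8, 13, 18 days — an arithmetic progression with common difference 5.
Next gap: 23 days. October 14, 2025 + 23 days = November 6, 2025.
Next gap: 28 days. November 6, 2025 + 28 days = December 4, 2025.

November 6, 2025; December 4, 2025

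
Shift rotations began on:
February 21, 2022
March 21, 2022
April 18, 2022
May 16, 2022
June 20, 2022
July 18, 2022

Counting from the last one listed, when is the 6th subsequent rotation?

January 16, 2023

These are Mondays at 28- or 35-day spacing (28, 28, 28, 35, 28).
The pattern: 3rd Monday of the month.
3rd Monday of August 2022: August 15, 2022.
September 2022 — 3rd Monday is September 19, 2022.
October 2022 — 3rd Monday is October 17, 2022.
3rd Monday of November 2022: November 21, 2022.
3rd Monday of December 2022: December 19, 2022.
January 2023 — 3rd Monday is January 16, 2023.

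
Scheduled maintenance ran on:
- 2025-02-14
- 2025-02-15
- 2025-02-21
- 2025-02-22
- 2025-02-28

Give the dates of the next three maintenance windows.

Every event lands on a Friday or Saturday (gaps cycle 1, 6, 1, 6).
So the schedule is: every Friday and Saturday.
Next Saturday: 2025-03-01.
Next Friday: 2025-03-07.
The following Saturday is 2025-03-08.

2025-03-01, 2025-03-07, 2025-03-08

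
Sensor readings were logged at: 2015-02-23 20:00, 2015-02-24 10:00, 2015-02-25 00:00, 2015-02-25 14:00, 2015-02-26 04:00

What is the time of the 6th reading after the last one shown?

2015-03-01 16:00

Gaps: 14, 14, 14, 14 hours — each event is 14 hours after the previous one.
2015-02-26 04:00 + 14 h = 2015-02-26 18:00.
2015-02-26 18:00 + 14 h = 2015-02-27 08:00.
2015-02-27 08:00 + 14 h = 2015-02-27 22:00.
2015-02-27 22:00 + 14 h = 2015-02-28 12:00.
2015-02-28 12:00 + 14 h = 2015-03-01 02:00.
2015-03-01 02:00 + 14 h = 2015-03-01 16:00.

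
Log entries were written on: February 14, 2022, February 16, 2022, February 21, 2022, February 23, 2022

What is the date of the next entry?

February 28, 2022

The gap pattern 2, 5, 2 repeats every 2 events.
These are the Mondays and Wednesdays of each week.
Next Monday: February 28, 2022.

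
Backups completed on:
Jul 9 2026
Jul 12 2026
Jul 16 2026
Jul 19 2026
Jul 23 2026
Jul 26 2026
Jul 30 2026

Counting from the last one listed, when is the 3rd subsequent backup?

Aug 9 2026

Every event lands on a Thursday or Sunday (gaps cycle 3, 4, 3, 4, 3, 4).
So the schedule is: every Thursday and Sunday.
Next Sunday: Aug 2 2026.
Next Thursday: Aug 6 2026.
Next Sunday: Aug 9 2026.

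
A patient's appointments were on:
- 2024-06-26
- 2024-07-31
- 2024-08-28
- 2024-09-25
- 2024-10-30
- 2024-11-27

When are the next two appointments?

Every date is a Wednesday; gaps 35, 28, 28, 35, 28 days.
Each is the last Wednesday of its month (at least one falls on the 29th or later, ruling out '4th Wednesday').
December 2024 ends with Wednesday 2024-12-25.
January 2025 ends with Wednesday 2025-01-29.

2024-12-25, 2025-01-29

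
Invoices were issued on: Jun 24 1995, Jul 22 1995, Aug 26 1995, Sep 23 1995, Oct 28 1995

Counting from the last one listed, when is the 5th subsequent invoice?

Mar 23 1996

These are Saturdays at 28- or 35-day spacing (28, 35, 28, 35).
The pattern: 4th Saturday of the month.
4th Saturday of November 1995: Nov 25 1995.
December 1995 — 4th Saturday is Dec 23 1995.
4th Saturday of January 1996: Jan 27 1996.
February 1996 — 4th Saturday is Feb 24 1996.
4th Saturday of March 1996: Mar 23 1996.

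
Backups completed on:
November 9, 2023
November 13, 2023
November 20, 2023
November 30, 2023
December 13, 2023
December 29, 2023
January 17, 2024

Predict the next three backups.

Intervals are 4, 7, 10, 13, 16, 19 days — an arithmetic progression with common difference 3.
Next gap: 22 days. January 17, 2024 + 22 days = February 8, 2024.
Next gap: 25 days. February 8, 2024 + 25 days = March 4, 2024.
Next gap: 28 days. March 4, 2024 + 28 days = April 1, 2024.

February 8, 2024; March 4, 2024; April 1, 2024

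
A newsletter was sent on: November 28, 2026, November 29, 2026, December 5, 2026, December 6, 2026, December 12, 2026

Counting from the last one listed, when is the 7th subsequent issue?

Every event lands on a Saturday or Sunday (gaps cycle 1, 6, 1, 6).
So the schedule is: every Saturday and Sunday.
The following Sunday is December 13, 2026.
Next Saturday: December 19, 2026.
The following Sunday is December 20, 2026.
Next Saturday: December 26, 2026.
Next Sunday: December 27, 2026.
Next Saturday: January 2, 2027.
Next Sunday: January 3, 2027.

January 3, 2027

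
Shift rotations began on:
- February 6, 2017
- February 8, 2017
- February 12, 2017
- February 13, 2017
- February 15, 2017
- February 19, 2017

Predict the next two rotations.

February 20, 2017; February 22, 2017

Every event lands on a Monday or Wednesday or Sunday (gaps cycle 2, 4, 1, 2, 4).
So the schedule is: every Monday, Wednesday and Sunday.
Next Monday: February 20, 2017.
The following Wednesday is February 22, 2017.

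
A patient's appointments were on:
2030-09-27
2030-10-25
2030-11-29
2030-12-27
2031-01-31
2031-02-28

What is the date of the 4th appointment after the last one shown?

All Fridays; the gaps (28, 35, 28, 35, 28) vary with month length.
This is the last Friday of each month.
Last Friday of March 2031: 2031-03-28.
April 2031 ends with Friday 2031-04-25.
May 2031 ends with Friday 2031-05-30.
Last Friday of June 2031: 2031-06-27.

2031-06-27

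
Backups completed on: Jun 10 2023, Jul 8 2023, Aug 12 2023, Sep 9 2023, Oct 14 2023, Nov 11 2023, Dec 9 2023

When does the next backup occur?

Jan 13 2024

Gaps: 28, 35, 28, 35, 28, 28 days — a mix of 28 and 35. Every date is a Saturday.
Each is the 2nd Saturday of its month.
2nd Saturday of January 2024: Jan 13 2024.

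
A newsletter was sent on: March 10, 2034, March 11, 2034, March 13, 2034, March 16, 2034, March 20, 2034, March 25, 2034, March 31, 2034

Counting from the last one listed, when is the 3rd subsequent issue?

Gaps: 1, 2, 3, 4, 5, 6 days — each gap is 1 larger than the previous one.
Next gap: 7 days. March 31, 2034 + 7 days = April 7, 2034.
Next gap: 8 days. April 7, 2034 + 8 days = April 15, 2034.
Next gap: 9 days. April 15, 2034 + 9 days = April 24, 2034.

April 24, 2034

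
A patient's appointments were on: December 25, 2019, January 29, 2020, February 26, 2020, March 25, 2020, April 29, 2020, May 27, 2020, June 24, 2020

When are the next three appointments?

All Wednesdays; the gaps (35, 28, 28, 35, 28, 28) vary with month length.
This is the last Wednesday of each month.
Last Wednesday of July 2020: July 29, 2020.
August 2020 ends with Wednesday August 26, 2020.
September 2020 ends with Wednesday September 30, 2020.

July 29, 2020; August 26, 2020; September 30, 2020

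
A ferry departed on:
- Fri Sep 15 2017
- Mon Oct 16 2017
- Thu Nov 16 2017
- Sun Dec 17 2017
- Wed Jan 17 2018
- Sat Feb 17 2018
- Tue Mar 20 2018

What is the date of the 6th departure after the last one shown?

Sat Sep 22 2018

Gaps between consecutive events: 31, 31, 31, 31, 31, 31 days — a constant 31-day interval.
Tue Mar 20 2018 + 31 days = Fri Apr 20 2018.
Fri Apr 20 2018 + 31 days = Mon May 21 2018.
Mon May 21 2018 + 31 days = Thu Jun 21 2018.
Thu Jun 21 2018 + 31 days = Sun Jul 22 2018.
Sun Jul 22 2018 + 31 days = Wed Aug 22 2018.
Wed Aug 22 2018 + 31 days = Sat Sep 22 2018.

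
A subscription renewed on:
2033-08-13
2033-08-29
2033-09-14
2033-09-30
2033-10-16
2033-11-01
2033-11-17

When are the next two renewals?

The spacing is 16, 16, 16, 16, 16, 16 days — always 16 days.
2033-11-17 + 16 days = 2033-12-03.
2033-12-03 + 16 days = 2033-12-19.

2033-12-03, 2033-12-19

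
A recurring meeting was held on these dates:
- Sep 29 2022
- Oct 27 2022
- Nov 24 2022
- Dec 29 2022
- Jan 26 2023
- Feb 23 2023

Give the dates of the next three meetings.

Mar 30 2023, Apr 27 2023, May 25 2023

Every date is a Thursday; gaps 28, 28, 35, 28, 28 days.
Each is the last Thursday of its month (at least one falls on the 29th or later, ruling out '4th Thursday').
March 2023 ends with Thursday Mar 30 2023.
April 2023 ends with Thursday Apr 27 2023.
May 2023 ends with Thursday May 25 2023.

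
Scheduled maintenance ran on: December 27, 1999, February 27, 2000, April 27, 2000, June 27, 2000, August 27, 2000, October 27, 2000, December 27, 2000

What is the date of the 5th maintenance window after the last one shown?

October 27, 2001

Gaps: 62, 60, 61, 61, 61, 61 days — not constant. Every event is on the 27th of the month.
Pattern: the 27th of every 2 months.
February 2001: February 27, 2001.
Next: April 2001 → April 27, 2001.
Next: June 2001 → June 27, 2001.
August 2001: August 27, 2001.
Next: October 2001 → October 27, 2001.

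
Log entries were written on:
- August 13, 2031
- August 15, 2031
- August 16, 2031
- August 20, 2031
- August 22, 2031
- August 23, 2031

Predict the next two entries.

Gaps: 2, 1, 4, 2, 1 days — not constant, but cyclic with period 3.
The events fall on every Wednesday, Friday and Saturday.
Next Wednesday: August 27, 2031.
Next Friday: August 29, 2031.

August 27, 2031; August 29, 2031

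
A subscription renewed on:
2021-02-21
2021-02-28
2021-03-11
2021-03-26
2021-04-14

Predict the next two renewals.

The spacing grows by 4 each time: 7, 11, 15, 19 days.
Next gap: 23 days. 2021-04-14 + 23 days = 2021-05-07.
Next gap: 27 days. 2021-05-07 + 27 days = 2021-06-03.

2021-05-07, 2021-06-03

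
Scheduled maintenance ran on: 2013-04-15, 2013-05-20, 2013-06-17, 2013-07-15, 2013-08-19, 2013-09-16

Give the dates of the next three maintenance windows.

2013-10-21, 2013-11-18, 2013-12-16

Gaps: 35, 28, 28, 35, 28 days — a mix of 28 and 35. Every date is a Monday.
Each is the 3rd Monday of its month.
October 2013 — 3rd Monday is 2013-10-21.
3rd Monday of November 2013: 2013-11-18.
3rd Monday of December 2013: 2013-12-16.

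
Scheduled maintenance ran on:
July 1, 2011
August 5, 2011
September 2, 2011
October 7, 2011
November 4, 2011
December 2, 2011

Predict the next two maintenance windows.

January 6, 2012; February 3, 2012

Gaps: 35, 28, 35, 28, 28 days — a mix of 28 and 35. Every date is a Friday.
Each is the 1st Friday of its month.
1st Friday of January 2012: January 6, 2012.
February 2012 — 1st Friday is February 3, 2012.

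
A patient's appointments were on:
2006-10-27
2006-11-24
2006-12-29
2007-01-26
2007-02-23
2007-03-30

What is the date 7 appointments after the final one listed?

Every date is a Friday; gaps 28, 35, 28, 28, 35 days.
Each is the last Friday of its month (at least one falls on the 29th or later, ruling out '4th Friday').
April 2007 ends with Friday 2007-04-27.
May 2007 ends with Friday 2007-05-25.
June 2007 ends with Friday 2007-06-29.
Last Friday of July 2007: 2007-07-27.
August 2007 ends with Friday 2007-08-31.
September 2007 ends with Friday 2007-09-28.
Last Friday of October 2007: 2007-10-26.

2007-10-26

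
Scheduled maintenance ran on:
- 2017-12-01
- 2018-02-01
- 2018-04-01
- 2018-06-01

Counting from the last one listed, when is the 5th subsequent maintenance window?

Each date is the 1st; the gaps (62, 59, 61) track the month lengths.
The rule is the 1st of every 2 months.
August 2018: 2018-08-01.
Next: October 2018 → 2018-10-01.
Next: December 2018 → 2018-12-01.
Next: February 2019 → 2019-02-01.
Next: April 2019 → 2019-04-01.

2019-04-01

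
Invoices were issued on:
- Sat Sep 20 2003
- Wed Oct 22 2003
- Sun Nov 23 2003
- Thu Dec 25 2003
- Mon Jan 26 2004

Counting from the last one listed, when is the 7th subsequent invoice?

Every event comes 32 days after the last (32, 32, 32, 32).
Mon Jan 26 2004 + 32 days = Fri Feb 27 2004.
Fri Feb 27 2004 + 32 days = Tue Mar 30 2004.
Tue Mar 30 2004 + 32 days = Sat May 1 2004.
Sat May 1 2004 + 32 days = Wed Jun 2 2004.
Wed Jun 2 2004 + 32 days = Sun Jul 4 2004.
Sun Jul 4 2004 + 32 days = Thu Aug 5 2004.
Thu Aug 5 2004 + 32 days = Mon Sep 6 2004.

Mon Sep 6 2004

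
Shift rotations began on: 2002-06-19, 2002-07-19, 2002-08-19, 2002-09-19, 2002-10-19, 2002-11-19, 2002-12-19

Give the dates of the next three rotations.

2003-01-19, 2003-02-19, 2003-03-19

The day-of-month is always 19 (30, 31, 31, 30, 31, 30 days between events).
So this recurs on the 19th of each month.
Next: January 2003 → 2003-01-19.
February 2003: 2003-02-19.
Next: March 2003 → 2003-03-19.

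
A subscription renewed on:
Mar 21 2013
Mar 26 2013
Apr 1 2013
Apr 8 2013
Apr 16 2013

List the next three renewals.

Apr 25 2013, May 5 2013, May 16 2013

The spacing grows by 1 each time: 5, 6, 7, 8 days.
Next gap: 9 days. Apr 16 2013 + 9 days = Apr 25 2013.
Next gap: 10 days. Apr 25 2013 + 10 days = May 5 2013.
Next gap: 11 days. May 5 2013 + 11 days = May 16 2013.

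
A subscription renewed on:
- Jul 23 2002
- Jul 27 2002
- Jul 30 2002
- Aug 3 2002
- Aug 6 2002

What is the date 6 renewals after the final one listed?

Aug 27 2002

The gap pattern 4, 3, 4, 3 repeats every 2 events.
These are the Tuesdays and Saturdays of each week.
The following Saturday is Aug 10 2002.
The following Tuesday is Aug 13 2002.
The following Saturday is Aug 17 2002.
Next Tuesday: Aug 20 2002.
The following Saturday is Aug 24 2002.
Next Tuesday: Aug 27 2002.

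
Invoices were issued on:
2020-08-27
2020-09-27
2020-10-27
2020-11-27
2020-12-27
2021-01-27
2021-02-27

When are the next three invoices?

2021-03-27, 2021-04-27, 2021-05-27

The day-of-month is always 27 (31, 30, 31, 30, 31, 31 days between events).
So this recurs on the 27th of each month.
March 2021: 2021-03-27.
April 2021: 2021-04-27.
May 2021: 2021-05-27.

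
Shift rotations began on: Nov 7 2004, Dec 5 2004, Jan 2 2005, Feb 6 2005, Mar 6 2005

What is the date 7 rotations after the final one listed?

Oct 2 2005

These are Sundays at 28- or 35-day spacing (28, 28, 35, 28).
The pattern: 1st Sunday of the month.
1st Sunday of April 2005: Apr 3 2005.
May 2005 — 1st Sunday is May 1 2005.
June 2005 — 1st Sunday is Jun 5 2005.
1st Sunday of July 2005: Jul 3 2005.
1st Sunday of August 2005: Aug 7 2005.
September 2005 — 1st Sunday is Sep 4 2005.
1st Sunday of October 2005: Oct 2 2005.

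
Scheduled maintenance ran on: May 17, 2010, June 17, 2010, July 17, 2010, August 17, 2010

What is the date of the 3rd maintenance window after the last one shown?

November 17, 2010

Gaps: 31, 30, 31 days — not constant. Every event is on the 17th of the month.
Pattern: the 17th of each month.
September 2010: September 17, 2010.
October 2010: October 17, 2010.
November 2010: November 17, 2010.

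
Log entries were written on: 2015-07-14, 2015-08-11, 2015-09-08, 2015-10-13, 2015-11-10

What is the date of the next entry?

These are Tuesdays at 28- or 35-day spacing (28, 28, 35, 28).
The pattern: 2nd Tuesday of the month.
December 2015 — 2nd Tuesday is 2015-12-08.

2015-12-08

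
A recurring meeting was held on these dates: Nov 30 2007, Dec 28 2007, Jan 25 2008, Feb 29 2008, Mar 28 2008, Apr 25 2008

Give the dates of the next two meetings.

Every date is a Friday; gaps 28, 28, 35, 28, 28 days.
Each is the last Friday of its month (at least one falls on the 29th or later, ruling out '4th Friday').
May 2008 ends with Friday May 30 2008.
Last Friday of June 2008: Jun 27 2008.

May 30 2008, Jun 27 2008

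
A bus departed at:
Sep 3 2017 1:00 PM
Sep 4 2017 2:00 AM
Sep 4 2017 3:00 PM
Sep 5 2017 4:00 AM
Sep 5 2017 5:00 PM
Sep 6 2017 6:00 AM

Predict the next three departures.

Spacing: 13, 13, 13, 13, 13 h — constant 13 h.
Sep 6 2017 6:00 AM + 13 h = Sep 6 2017 7:00 PM.
Sep 6 2017 7:00 PM + 13 h = Sep 7 2017 8:00 AM.
Sep 7 2017 8:00 AM + 13 h = Sep 7 2017 9:00 PM.

Sep 6 2017 7:00 PM, Sep 7 2017 8:00 AM, Sep 7 2017 9:00 PM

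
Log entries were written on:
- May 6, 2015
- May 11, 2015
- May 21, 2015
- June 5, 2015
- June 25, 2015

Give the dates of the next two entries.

July 20, 2015; August 19, 2015

Intervals are 5, 10, 15, 20 days — an arithmetic progression with common difference 5.
Next gap: 25 days. June 25, 2015 + 25 days = July 20, 2015.
Next gap: 30 days. July 20, 2015 + 30 days = August 19, 2015.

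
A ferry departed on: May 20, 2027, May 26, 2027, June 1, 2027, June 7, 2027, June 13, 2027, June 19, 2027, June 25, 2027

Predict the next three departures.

Every event comes 6 days after the last (6, 6, 6, 6, 6, 6).
June 25, 2027 + 6 days = July 1, 2027.
July 1, 2027 + 6 days = July 7, 2027.
July 7, 2027 + 6 days = July 13, 2027.

July 1, 2027; July 7, 2027; July 13, 2027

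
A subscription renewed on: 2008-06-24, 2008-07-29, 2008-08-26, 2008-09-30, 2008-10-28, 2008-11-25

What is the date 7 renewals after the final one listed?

2009-06-30

These are Tuesdays with 35, 28, 35, 28, 28-day gaps.
Each is the final Tuesday of its month — 2008-07-29 is past the 28th, so '4th Tuesday' doesn't fit.
Last Tuesday of December 2008: 2008-12-30.
January 2009 ends with Tuesday 2009-01-27.
February 2009 ends with Tuesday 2009-02-24.
Last Tuesday of March 2009: 2009-03-31.
April 2009 ends with Tuesday 2009-04-28.
Last Tuesday of May 2009: 2009-05-26.
Last Tuesday of June 2009: 2009-06-30.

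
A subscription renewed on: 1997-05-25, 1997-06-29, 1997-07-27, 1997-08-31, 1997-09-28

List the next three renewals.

1997-10-26, 1997-11-30, 1997-12-28

All Sundays; the gaps (35, 28, 35, 28) vary with month length.
This is the last Sunday of each month.
Last Sunday of October 1997: 1997-10-26.
November 1997 ends with Sunday 1997-11-30.
December 1997 ends with Sunday 1997-12-28.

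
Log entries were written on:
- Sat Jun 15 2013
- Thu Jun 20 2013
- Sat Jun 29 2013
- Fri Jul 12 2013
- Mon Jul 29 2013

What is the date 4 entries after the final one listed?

The spacing grows by 4 each time: 5, 9, 13, 17 days.
Next gap: 21 days. Mon Jul 29 2013 + 21 days = Mon Aug 19 2013.
Next gap: 25 days. Mon Aug 19 2013 + 25 days = Fri Sep 13 2013.
Next gap: 29 days. Fri Sep 13 2013 + 29 days = Sat Oct 12 2013.
Next gap: 33 days. Sat Oct 12 2013 + 33 days = Thu Nov 14 2013.

Thu Nov 14 2013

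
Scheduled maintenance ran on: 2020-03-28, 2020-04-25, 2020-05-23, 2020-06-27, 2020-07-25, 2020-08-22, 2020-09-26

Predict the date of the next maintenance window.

2020-10-24

All dates are Saturdays, 28, 28, 35, 28, 28, 35 days apart.
Specifically, the 4th Saturday of each month.
October 2020 — 4th Saturday is 2020-10-24.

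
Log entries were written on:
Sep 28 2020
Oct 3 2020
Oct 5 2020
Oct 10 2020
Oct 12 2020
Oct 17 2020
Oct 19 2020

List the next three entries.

Oct 24 2020, Oct 26 2020, Oct 31 2020

Gaps: 5, 2, 5, 2, 5, 2 days — not constant, but cyclic with period 2.
The events fall on every Monday and Saturday.
The following Saturday is Oct 24 2020.
Next Monday: Oct 26 2020.
Next Saturday: Oct 31 2020.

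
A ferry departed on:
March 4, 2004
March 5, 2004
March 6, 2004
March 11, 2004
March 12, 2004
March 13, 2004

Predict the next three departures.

Every event lands on a Thursday or Friday or Saturday (gaps cycle 1, 1, 5, 1, 1).
So the schedule is: every Thursday, Friday and Saturday.
Next Thursday: March 18, 2004.
Next Friday: March 19, 2004.
The following Saturday is March 20, 2004.

March 18, 2004; March 19, 2004; March 20, 2004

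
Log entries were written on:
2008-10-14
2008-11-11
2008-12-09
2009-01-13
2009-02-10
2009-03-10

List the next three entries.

All dates are Tuesdays, 28, 28, 35, 28, 28 days apart.
Specifically, the 2nd Tuesday of each month.
April 2009 — 2nd Tuesday is 2009-04-14.
2nd Tuesday of May 2009: 2009-05-12.
June 2009 — 2nd Tuesday is 2009-06-09.

2009-04-14, 2009-05-12, 2009-06-09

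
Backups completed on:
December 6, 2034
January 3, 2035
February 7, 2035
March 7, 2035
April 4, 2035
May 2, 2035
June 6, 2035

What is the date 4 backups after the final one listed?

These are Wednesdays at 28- or 35-day spacing (28, 35, 28, 28, 28, 35).
The pattern: 1st Wednesday of the month.
July 2035 — 1st Wednesday is July 4, 2035.
1st Wednesday of August 2035: August 1, 2035.
September 2035 — 1st Wednesday is September 5, 2035.
October 2035 — 1st Wednesday is October 3, 2035.

October 3, 2035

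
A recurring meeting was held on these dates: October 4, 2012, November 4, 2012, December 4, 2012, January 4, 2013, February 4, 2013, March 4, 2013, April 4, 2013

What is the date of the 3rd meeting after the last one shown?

The day-of-month is always 4 (31, 30, 31, 31, 28, 31 days between events).
So this recurs on the 4th of each month.
May 2013: May 4, 2013.
Next: June 2013 → June 4, 2013.
July 2013: July 4, 2013.

July 4, 2013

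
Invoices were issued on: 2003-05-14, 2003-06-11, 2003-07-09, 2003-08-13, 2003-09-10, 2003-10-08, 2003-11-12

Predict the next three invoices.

2003-12-10, 2004-01-14, 2004-02-11

All dates are Wednesdays, 28, 28, 35, 28, 28, 35 days apart.
Specifically, the 2nd Wednesday of each month.
December 2003 — 2nd Wednesday is 2003-12-10.
January 2004 — 2nd Wednesday is 2004-01-14.
February 2004 — 2nd Wednesday is 2004-02-11.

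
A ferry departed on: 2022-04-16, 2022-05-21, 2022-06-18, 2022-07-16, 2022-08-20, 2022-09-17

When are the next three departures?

Gaps: 35, 28, 28, 35, 28 days — a mix of 28 and 35. Every date is a Saturday.
Each is the 3rd Saturday of its month.
October 2022 — 3rd Saturday is 2022-10-15.
3rd Saturday of November 2022: 2022-11-19.
December 2022 — 3rd Saturday is 2022-12-17.

2022-10-15, 2022-11-19, 2022-12-17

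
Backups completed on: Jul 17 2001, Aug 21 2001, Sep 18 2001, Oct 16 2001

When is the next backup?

Nov 20 2001

All dates are Tuesdays, 35, 28, 28 days apart.
Specifically, the 3rd Tuesday of each month.
3rd Tuesday of November 2001: Nov 20 2001.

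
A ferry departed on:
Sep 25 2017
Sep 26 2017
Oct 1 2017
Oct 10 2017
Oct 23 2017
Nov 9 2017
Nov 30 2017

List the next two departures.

Dec 25 2017, Jan 23 2018

The spacing grows by 4 each time: 1, 5, 9, 13, 17, 21 days.
Next gap: 25 days. Nov 30 2017 + 25 days = Dec 25 2017.
Next gap: 29 days. Dec 25 2017 + 29 days = Jan 23 2018.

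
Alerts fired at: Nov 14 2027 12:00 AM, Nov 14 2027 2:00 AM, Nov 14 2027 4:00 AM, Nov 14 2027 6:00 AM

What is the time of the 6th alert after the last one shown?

Nov 14 2027 6:00 PM

The interval is a steady 2 hours (2, 2, 2).
Nov 14 2027 6:00 AM + 2 h = Nov 14 2027 8:00 AM.
Nov 14 2027 8:00 AM + 2 h = Nov 14 2027 10:00 AM.
Nov 14 2027 10:00 AM + 2 h = Nov 14 2027 12:00 PM.
Nov 14 2027 12:00 PM + 2 h = Nov 14 2027 2:00 PM.
Nov 14 2027 2:00 PM + 2 h = Nov 14 2027 4:00 PM.
Nov 14 2027 4:00 PM + 2 h = Nov 14 2027 6:00 PM.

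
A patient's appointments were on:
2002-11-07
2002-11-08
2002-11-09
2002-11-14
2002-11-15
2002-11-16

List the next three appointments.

2002-11-21, 2002-11-22, 2002-11-23

Gaps: 1, 1, 5, 1, 1 days — not constant, but cyclic with period 3.
The events fall on every Thursday, Friday and Saturday.
The following Thursday is 2002-11-21.
The following Friday is 2002-11-22.
Next Saturday: 2002-11-23.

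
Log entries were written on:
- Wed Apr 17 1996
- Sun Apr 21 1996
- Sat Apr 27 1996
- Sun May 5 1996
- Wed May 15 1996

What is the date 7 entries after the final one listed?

Gaps: 4, 6, 8, 10 days — each gap is 2 larger than the previous one.
Next gap: 12 days. Wed May 15 1996 + 12 days = Mon May 27 1996.
Next gap: 14 days. Mon May 27 1996 + 14 days = Mon Jun 10 1996.
Next gap: 16 days. Mon Jun 10 1996 + 16 days = Wed Jun 26 1996.
Next gap: 18 days. Wed Jun 26 1996 + 18 days = Sun Jul 14 1996.
Next gap: 20 days. Sun Jul 14 1996 + 20 days = Sat Aug 3 1996.
Next gap: 22 days. Sat Aug 3 1996 + 22 days = Sun Aug 25 1996.
Next gap: 24 days. Sun Aug 25 1996 + 24 days = Wed Sep 18 1996.

Wed Sep 18 1996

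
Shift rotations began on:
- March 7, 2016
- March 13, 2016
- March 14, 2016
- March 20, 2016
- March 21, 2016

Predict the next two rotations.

March 27, 2016; March 28, 2016

Every event lands on a Monday or Sunday (gaps cycle 6, 1, 6, 1).
So the schedule is: every Monday and Sunday.
Next Sunday: March 27, 2016.
The following Monday is March 28, 2016.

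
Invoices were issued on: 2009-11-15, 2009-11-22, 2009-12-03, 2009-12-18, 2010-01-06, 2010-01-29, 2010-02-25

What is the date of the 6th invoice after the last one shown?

Intervals are 7, 11, 15, 19, 23, 27 days — an arithmetic progression with common difference 4.
Next gap: 31 days. 2010-02-25 + 31 days = 2010-03-28.
Next gap: 35 days. 2010-03-28 + 35 days = 2010-05-02.
Next gap: 39 days. 2010-05-02 + 39 days = 2010-06-10.
Next gap: 43 days. 2010-06-10 + 43 days = 2010-07-23.
Next gap: 47 days. 2010-07-23 + 47 days = 2010-09-08.
Next gap: 51 days. 2010-09-08 + 51 days = 2010-10-29.

2010-10-29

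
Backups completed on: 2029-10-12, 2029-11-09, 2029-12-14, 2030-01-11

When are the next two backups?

All dates are Fridays, 28, 35, 28 days apart.
Specifically, the 2nd Friday of each month.
February 2030 — 2nd Friday is 2030-02-08.
2nd Friday of March 2030: 2030-03-08.

2030-02-08, 2030-03-08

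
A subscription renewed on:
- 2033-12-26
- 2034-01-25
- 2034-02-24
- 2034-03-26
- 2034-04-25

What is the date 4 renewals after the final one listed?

Every event comes 30 days after the last (30, 30, 30, 30).
2034-04-25 + 30 days = 2034-05-25.
2034-05-25 + 30 days = 2034-06-24.
2034-06-24 + 30 days = 2034-07-24.
2034-07-24 + 30 days = 2034-08-23.

2034-08-23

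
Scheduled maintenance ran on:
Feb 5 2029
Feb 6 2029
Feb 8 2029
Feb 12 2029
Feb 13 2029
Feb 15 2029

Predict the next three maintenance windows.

Feb 19 2029, Feb 20 2029, Feb 22 2029

Gaps: 1, 2, 4, 1, 2 days — not constant, but cyclic with period 3.
The events fall on every Monday, Tuesday and Thursday.
The following Monday is Feb 19 2029.
The following Tuesday is Feb 20 2029.
Next Thursday: Feb 22 2029.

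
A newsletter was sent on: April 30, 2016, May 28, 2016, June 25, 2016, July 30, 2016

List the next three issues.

August 27, 2016; September 24, 2016; October 29, 2016

All Saturdays; the gaps (28, 28, 35) vary with month length.
This is the last Saturday of each month.
Last Saturday of August 2016: August 27, 2016.
Last Saturday of September 2016: September 24, 2016.
October 2016 ends with Saturday October 29, 2016.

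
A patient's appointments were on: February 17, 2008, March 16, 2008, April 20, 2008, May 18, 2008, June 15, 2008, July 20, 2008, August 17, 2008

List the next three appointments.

September 21, 2008; October 19, 2008; November 16, 2008

All dates are Sundays, 28, 35, 28, 28, 35, 28 days apart.
Specifically, the 3rd Sunday of each month.
3rd Sunday of September 2008: September 21, 2008.
October 2008 — 3rd Sunday is October 19, 2008.
November 2008 — 3rd Sunday is November 16, 2008.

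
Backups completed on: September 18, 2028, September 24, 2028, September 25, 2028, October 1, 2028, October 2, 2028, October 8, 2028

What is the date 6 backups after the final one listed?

October 29, 2028

The gap pattern 6, 1, 6, 1, 6 repeats every 2 events.
These are the Mondays and Sundays of each week.
Next Monday: October 9, 2028.
Next Sunday: October 15, 2028.
The following Monday is October 16, 2028.
Next Sunday: October 22, 2028.
The following Monday is October 23, 2028.
Next Sunday: October 29, 2028.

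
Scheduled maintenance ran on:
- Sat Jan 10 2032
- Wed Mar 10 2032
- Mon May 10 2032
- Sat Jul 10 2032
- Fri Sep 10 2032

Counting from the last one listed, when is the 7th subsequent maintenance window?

The day-of-month is always 10 (60, 61, 61, 62 days between events).
So this recurs on the 10th of every 2 months.
Next: November 2032 → Wed Nov 10 2032.
January 2033: Mon Jan 10 2033.
Next: March 2033 → Thu Mar 10 2033.
Next: May 2033 → Tue May 10 2033.
July 2033: Sun Jul 10 2033.
September 2033: Sat Sep 10 2033.
Next: November 2033 → Thu Nov 10 2033.

Thu Nov 10 2033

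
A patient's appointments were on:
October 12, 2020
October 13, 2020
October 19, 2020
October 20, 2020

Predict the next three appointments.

October 26, 2020; October 27, 2020; November 2, 2020

The gap pattern 1, 6, 1 repeats every 2 events.
These are the Mondays and Tuesdays of each week.
Next Monday: October 26, 2020.
The following Tuesday is October 27, 2020.
The following Monday is November 2, 2020.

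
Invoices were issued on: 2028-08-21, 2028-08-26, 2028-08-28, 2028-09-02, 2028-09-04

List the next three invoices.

2028-09-09, 2028-09-11, 2028-09-16

Gaps: 5, 2, 5, 2 days — not constant, but cyclic with period 2.
The events fall on every Monday and Saturday.
The following Saturday is 2028-09-09.
Next Monday: 2028-09-11.
Next Saturday: 2028-09-16.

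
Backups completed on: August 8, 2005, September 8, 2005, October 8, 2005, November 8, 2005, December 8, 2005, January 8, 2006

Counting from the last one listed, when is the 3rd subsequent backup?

The day-of-month is always 8 (31, 30, 31, 30, 31 days between events).
So this recurs on the 8th of each month.
Next: February 2006 → February 8, 2006.
March 2006: March 8, 2006.
April 2006: April 8, 2006.

April 8, 2006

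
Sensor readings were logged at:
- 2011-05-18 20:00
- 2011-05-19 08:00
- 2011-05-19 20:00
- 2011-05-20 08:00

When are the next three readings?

2011-05-20 20:00, 2011-05-21 08:00, 2011-05-21 20:00

The interval is a steady 12 hours (12, 12, 12).
2011-05-20 08:00 + 12 h = 2011-05-20 20:00.
2011-05-20 20:00 + 12 h = 2011-05-21 08:00.
2011-05-21 08:00 + 12 h = 2011-05-21 20:00.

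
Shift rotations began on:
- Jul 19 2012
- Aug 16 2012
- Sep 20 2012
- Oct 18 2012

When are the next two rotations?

All dates are Thursdays, 28, 35, 28 days apart.
Specifically, the 3rd Thursday of each month.
3rd Thursday of November 2012: Nov 15 2012.
December 2012 — 3rd Thursday is Dec 20 2012.

Nov 15 2012, Dec 20 2012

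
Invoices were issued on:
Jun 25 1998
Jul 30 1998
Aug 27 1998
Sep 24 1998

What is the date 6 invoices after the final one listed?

Mar 25 1999

Every date is a Thursday; gaps 35, 28, 28 days.
Each is the last Thursday of its month (at least one falls on the 29th or later, ruling out '4th Thursday').
October 1998 ends with Thursday Oct 29 1998.
November 1998 ends with Thursday Nov 26 1998.
December 1998 ends with Thursday Dec 31 1998.
Last Thursday of January 1999: Jan 28 1999.
February 1999 ends with Thursday Feb 25 1999.
March 1999 ends with Thursday Mar 25 1999.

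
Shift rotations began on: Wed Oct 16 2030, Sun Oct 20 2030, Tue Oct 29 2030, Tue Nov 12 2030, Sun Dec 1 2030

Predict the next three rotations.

The spacing grows by 5 each time: 4, 9, 14, 19 days.
Next gap: 24 days. Sun Dec 1 2030 + 24 days = Wed Dec 25 2030.
Next gap: 29 days. Wed Dec 25 2030 + 29 days = Thu Jan 23 2031.
Next gap: 34 days. Thu Jan 23 2031 + 34 days = Wed Feb 26 2031.

Wed Dec 25 2030, Thu Jan 23 2031, Wed Feb 26 2031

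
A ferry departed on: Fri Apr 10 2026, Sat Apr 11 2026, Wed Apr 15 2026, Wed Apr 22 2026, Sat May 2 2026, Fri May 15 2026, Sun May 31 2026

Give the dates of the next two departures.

Gaps: 1, 4, 7, 10, 13, 16 days — each gap is 3 larger than the previous one.
Next gap: 19 days. Sun May 31 2026 + 19 days = Fri Jun 19 2026.
Next gap: 22 days. Fri Jun 19 2026 + 22 days = Sat Jul 11 2026.

Fri Jun 19 2026, Sat Jul 11 2026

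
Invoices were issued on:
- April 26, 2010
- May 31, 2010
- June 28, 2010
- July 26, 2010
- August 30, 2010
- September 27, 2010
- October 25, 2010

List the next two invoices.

November 29, 2010; December 27, 2010

These are Mondays with 35, 28, 28, 35, 28, 28-day gaps.
Each is the final Monday of its month — May 31, 2010 is past the 28th, so '4th Monday' doesn't fit.
November 2010 ends with Monday November 29, 2010.
Last Monday of December 2010: December 27, 2010.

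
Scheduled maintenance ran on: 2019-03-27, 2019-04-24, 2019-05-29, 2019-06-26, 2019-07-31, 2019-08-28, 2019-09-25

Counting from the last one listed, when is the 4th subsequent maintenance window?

2020-01-29

These are Wednesdays with 28, 35, 28, 35, 28, 28-day gaps.
Each is the final Wednesday of its month — 2019-05-29 is past the 28th, so '4th Wednesday' doesn't fit.
Last Wednesday of October 2019: 2019-10-30.
Last Wednesday of November 2019: 2019-11-27.
December 2019 ends with Wednesday 2019-12-25.
Last Wednesday of January 2020: 2020-01-29.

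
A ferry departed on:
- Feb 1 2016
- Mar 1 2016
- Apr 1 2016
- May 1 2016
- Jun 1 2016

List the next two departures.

The day-of-month is always 1 (29, 31, 30, 31 days between events).
So this recurs on the 1st of each month.
July 2016: Jul 1 2016.
Next: August 2016 → Aug 1 2016.

Jul 1 2016, Aug 1 2016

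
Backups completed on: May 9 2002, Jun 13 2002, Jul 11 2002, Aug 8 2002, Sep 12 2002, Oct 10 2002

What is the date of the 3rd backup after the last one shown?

All dates are Thursdays, 35, 28, 28, 35, 28 days apart.
Specifically, the 2nd Thursday of each month.
2nd Thursday of November 2002: Nov 14 2002.
2nd Thursday of December 2002: Dec 12 2002.
January 2003 — 2nd Thursday is Jan 9 2003.

Jan 9 2003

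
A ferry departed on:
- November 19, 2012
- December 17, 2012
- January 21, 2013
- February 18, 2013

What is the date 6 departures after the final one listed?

These are Mondays at 28- or 35-day spacing (28, 35, 28).
The pattern: 3rd Monday of the month.
3rd Monday of March 2013: March 18, 2013.
April 2013 — 3rd Monday is April 15, 2013.
3rd Monday of May 2013: May 20, 2013.
3rd Monday of June 2013: June 17, 2013.
3rd Monday of July 2013: July 15, 2013.
3rd Monday of August 2013: August 19, 2013.

August 19, 2013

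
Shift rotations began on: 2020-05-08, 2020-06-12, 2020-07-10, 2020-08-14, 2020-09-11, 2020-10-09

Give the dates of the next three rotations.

2020-11-13, 2020-12-11, 2021-01-08

Gaps: 35, 28, 35, 28, 28 days — a mix of 28 and 35. Every date is a Friday.
Each is the 2nd Friday of its month.
2nd Friday of November 2020: 2020-11-13.
December 2020 — 2nd Friday is 2020-12-11.
2nd Friday of January 2021: 2021-01-08.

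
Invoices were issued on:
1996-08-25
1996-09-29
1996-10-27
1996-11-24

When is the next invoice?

1996-12-29

All Sundays; the gaps (35, 28, 28) vary with month length.
This is the last Sunday of each month.
Last Sunday of December 1996: 1996-12-29.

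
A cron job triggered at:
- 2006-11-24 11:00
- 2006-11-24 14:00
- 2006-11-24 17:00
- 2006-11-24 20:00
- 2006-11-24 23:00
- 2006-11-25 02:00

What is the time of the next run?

2006-11-25 05:00

Gaps: 3, 3, 3, 3, 3 hours — each event is 3 hours after the previous one.
2006-11-25 02:00 + 3 h = 2006-11-25 05:00.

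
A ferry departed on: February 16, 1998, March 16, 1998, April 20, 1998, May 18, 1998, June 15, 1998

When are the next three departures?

All dates are Mondays, 28, 35, 28, 28 days apart.
Specifically, the 3rd Monday of each month.
3rd Monday of July 1998: July 20, 1998.
3rd Monday of August 1998: August 17, 1998.
September 1998 — 3rd Monday is September 21, 1998.

July 20, 1998; August 17, 1998; September 21, 1998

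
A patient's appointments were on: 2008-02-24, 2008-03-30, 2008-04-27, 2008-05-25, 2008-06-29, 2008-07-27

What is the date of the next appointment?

Every date is a Sunday; gaps 35, 28, 28, 35, 28 days.
Each is the last Sunday of its month (at least one falls on the 29th or later, ruling out '4th Sunday').
Last Sunday of August 2008: 2008-08-31.

2008-08-31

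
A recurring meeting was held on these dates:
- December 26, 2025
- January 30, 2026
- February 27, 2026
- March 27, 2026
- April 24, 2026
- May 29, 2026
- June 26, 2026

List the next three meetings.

Every date is a Friday; gaps 35, 28, 28, 28, 35, 28 days.
Each is the last Friday of its month (at least one falls on the 29th or later, ruling out '4th Friday').
July 2026 ends with Friday July 31, 2026.
August 2026 ends with Friday August 28, 2026.
Last Friday of September 2026: September 25, 2026.

July 31, 2026; August 28, 2026; September 25, 2026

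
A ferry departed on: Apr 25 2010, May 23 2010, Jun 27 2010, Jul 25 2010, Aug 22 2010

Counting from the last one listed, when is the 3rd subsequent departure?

These are Sundays at 28- or 35-day spacing (28, 35, 28, 28).
The pattern: 4th Sunday of the month.
September 2010 — 4th Sunday is Sep 26 2010.
October 2010 — 4th Sunday is Oct 24 2010.
4th Sunday of November 2010: Nov 28 2010.

Nov 28 2010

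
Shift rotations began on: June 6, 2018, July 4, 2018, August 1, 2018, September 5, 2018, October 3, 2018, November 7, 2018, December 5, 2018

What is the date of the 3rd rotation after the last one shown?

Gaps: 28, 28, 35, 28, 35, 28 days — a mix of 28 and 35. Every date is a Wednesday.
Each is the 1st Wednesday of its month.
January 2019 — 1st Wednesday is January 2, 2019.
1st Wednesday of February 2019: February 6, 2019.
March 2019 — 1st Wednesday is March 6, 2019.

March 6, 2019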